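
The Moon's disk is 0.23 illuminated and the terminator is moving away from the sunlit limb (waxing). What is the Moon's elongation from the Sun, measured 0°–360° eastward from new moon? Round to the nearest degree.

57°

Invert f = (1 − cos θ)/2 to get cos θ = 1 − 2(0.23) = 0.540, hence θ₀ = arccos 0.540 = 57.3°.
Before full moon the principal value applies: θ = 57.3°.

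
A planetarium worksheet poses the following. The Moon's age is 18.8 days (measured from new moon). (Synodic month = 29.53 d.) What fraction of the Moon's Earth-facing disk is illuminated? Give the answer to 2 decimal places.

Phase angle: θ = 360°·(18.8 d)/(29.53 d) = 229.2°.
Illuminated fraction = (1 − cos 229.2°)/2 = (1 − (-0.654))/2 ≈ 0.827.

0.83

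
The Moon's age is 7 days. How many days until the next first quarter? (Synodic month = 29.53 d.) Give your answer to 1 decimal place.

0.4 days

First quarter is 0.25 of the way through the cycle: age 0.25 × 29.53 = 7.383 d.
That is 7.383 − 7 = 0.383 days ahead.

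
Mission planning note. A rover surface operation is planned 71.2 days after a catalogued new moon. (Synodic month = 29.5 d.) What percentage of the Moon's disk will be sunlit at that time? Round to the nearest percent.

71.2 d spans 2 complete synodic months (2 × 29.5 = 59.00 d) plus 12.20 d.
Elongation θ = 360° × 12.20/29.5 ≈ 148.9°.
With cos θ = (-0.856), the lit fraction is (1 − (-0.856))/2 ≈ 0.928, so 93%.

93%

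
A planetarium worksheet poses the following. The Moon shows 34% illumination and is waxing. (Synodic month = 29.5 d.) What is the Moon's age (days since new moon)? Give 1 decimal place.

cos θ = 1 − 2f = 0.320, giving a principal value of 71.3°.
Waxing ⇒ before full, so θ = 71.3°.
Age = 29.5 × 71.3°/360° ≈ 5.85 days.

5.8 days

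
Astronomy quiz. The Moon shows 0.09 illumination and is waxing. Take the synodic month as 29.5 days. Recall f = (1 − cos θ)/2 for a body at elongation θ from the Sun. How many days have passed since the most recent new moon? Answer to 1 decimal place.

2.9 days

cos θ = 1 − 2f = 0.820, giving a principal value of 34.9°.
Before full moon the principal value applies: θ = 34.9°.
That fraction of the synodic month is 34.9/360 × 29.5 d ≈ 2.86 d.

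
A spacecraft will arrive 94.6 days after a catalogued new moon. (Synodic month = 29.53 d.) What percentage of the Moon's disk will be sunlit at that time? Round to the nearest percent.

94.6/29.53 = 3.204 lunations, so 3 complete cycles and 6.01 d into the next.
Phase angle: θ = 360°·(6.01 d)/(29.53 d) = 73.3°.
cos 73.3° = 0.288, so f = (1 − 0.288)/2 = 0.356, so 36%.

36%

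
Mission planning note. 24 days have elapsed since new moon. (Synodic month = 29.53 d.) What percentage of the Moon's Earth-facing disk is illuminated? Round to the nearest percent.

31%

Elongation θ = 360° × 24/29.53 ≈ 292.6°.
With cos θ = 0.384, the lit fraction is (1 − 0.384)/2 ≈ 0.308, so 31%.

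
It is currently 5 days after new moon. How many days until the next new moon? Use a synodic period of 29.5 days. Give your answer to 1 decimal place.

24.5 days

One full lunation from the last new moon is 29.5 d; remaining = 29.5 − 5 = 24.500 d.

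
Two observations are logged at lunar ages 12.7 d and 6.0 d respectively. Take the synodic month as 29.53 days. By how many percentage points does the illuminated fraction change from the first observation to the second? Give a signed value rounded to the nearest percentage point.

-60 pp

θ₁ = 360° × 12.7/29.53 = 154.8°, f₁ = (1 − cos θ₁)/2 = 0.953.
θ₂ = 360° × 6.0/29.53 = 73.1°, f₂ = (1 − cos θ₂)/2 = 0.355.
Change = f₂ − f₁ = -0.597 → -60 percentage points.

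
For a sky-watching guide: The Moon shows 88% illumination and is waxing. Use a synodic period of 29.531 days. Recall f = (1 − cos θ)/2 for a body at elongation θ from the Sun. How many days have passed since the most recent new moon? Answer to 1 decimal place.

Invert f = (1 − cos θ)/2 to get cos θ = 1 − 2(0.88) = -0.760, hence θ₀ = arccos -0.760 = 139.5°.
Before full moon the principal value applies: θ = 139.5°.
At 360°/29.531 d per day, 139.5° corresponds to 11.44 days.

11.4 days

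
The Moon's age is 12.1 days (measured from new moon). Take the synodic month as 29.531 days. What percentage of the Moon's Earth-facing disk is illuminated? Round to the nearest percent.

92%

Elongation θ = 360° × 12.1/29.531 ≈ 147.5°.
With cos θ = (-0.843), the lit fraction is (1 − (-0.843))/2 ≈ 0.922, so 92%.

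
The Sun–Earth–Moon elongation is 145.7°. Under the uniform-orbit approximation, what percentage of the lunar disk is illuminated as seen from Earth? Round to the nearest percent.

91%

Half-versine of 145.7°: (1 − (-0.826))/2 = 0.913, i.e. 91%.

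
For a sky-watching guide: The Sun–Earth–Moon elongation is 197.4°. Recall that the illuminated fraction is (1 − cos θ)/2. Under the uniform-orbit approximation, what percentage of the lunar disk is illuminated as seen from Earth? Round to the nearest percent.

98%

cos 197.4° = (-0.954), so f = (1 − (-0.954))/2 = 0.977, i.e. 98%.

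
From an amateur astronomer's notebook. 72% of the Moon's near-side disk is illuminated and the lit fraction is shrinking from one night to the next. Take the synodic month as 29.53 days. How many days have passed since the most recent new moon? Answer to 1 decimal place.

Invert f = (1 − cos θ)/2 to get cos θ = 1 − 2(0.72) = -0.440, hence θ₀ = arccos -0.440 = 116.1°.
Since the Moon is past full (waning), take the reflex angle: θ = 360° − 116.1° = 243.9°.
That fraction of the synodic month is 243.9/360 × 29.53 d ≈ 20.01 d.

20.0 days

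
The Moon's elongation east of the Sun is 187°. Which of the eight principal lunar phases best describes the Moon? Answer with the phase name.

full moon

The full moon sector spans roughly 158°–202°; 187° falls inside it.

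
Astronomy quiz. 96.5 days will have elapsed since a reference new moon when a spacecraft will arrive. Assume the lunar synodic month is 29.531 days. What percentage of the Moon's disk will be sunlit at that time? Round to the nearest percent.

Reduce mod P: 96.5 − 3×29.531 = 7.91 d into the current lunation.
Phase angle: θ = 360°·(7.91 d)/(29.531 d) = 96.4°.
cos 96.4° = (-0.111), so f = (1 − (-0.111))/2 = 0.556, so 56%.

56%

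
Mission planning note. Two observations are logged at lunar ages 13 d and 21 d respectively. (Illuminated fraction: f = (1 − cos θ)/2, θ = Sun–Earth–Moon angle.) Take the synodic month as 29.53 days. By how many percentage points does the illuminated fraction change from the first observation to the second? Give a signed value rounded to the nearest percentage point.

θ₁ = 360° × 13/29.53 = 158.5°, f₁ = (1 − cos θ₁)/2 = 0.965.
θ₂ = 360° × 21/29.53 = 256.0°, f₂ = (1 − cos θ₂)/2 = 0.621.
Change = f₂ − f₁ = -0.344 → -34 percentage points.

-34 percentage points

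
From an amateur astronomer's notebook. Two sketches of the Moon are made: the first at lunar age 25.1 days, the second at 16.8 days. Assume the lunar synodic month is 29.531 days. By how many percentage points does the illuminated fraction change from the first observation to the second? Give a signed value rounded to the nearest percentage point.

+75 percentage points

First observation: θ = 360°·25.1/29.531 = 306.0°, so f = 0.206.
Second observation: θ = 204.8°, f = 0.954.
Δf = 0.954 − 0.206 = +0.748, i.e. +75 pp.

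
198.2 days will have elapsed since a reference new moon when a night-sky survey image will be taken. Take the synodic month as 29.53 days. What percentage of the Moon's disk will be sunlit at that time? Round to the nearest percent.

62%

Reduce mod P: 198.2 − 6×29.53 = 21.02 d into the current lunation.
Elongation θ = 360° × 21.02/29.53 ≈ 256.3°.
cos 256.3° = (-0.238), so f = (1 − (-0.238))/2 = 0.619, so 62%.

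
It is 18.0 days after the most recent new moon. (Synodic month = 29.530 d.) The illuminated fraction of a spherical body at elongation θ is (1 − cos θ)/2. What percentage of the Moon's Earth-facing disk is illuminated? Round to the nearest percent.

89%

The Moon has covered 18.0/29.530 of its cycle, so θ ≈ 360° × 18.0/29.530 = 219.4°.
cos 219.4° = (-0.772), so f = (1 − (-0.772))/2 = 0.886, so 89%.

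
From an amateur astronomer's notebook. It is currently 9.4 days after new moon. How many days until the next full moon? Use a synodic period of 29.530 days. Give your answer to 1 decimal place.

Full moon is 0.5 of the way through the cycle: age 0.5 × 29.530 = 14.765 d.
So 5.365 days remain (14.765 − 9.4).

5.4 days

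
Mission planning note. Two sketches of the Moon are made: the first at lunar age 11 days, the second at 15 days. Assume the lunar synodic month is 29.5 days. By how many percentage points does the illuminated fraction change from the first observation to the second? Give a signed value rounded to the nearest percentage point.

First observation: θ = 360°·11/29.5 = 134.2°, so f = 0.849.
Second observation: θ = 183.1°, f = 0.999.
Δf = 0.999 − 0.849 = +0.150, i.e. +15 pp.

+15 percentage points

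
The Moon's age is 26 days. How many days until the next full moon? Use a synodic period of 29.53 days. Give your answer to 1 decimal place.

Full moon is 0.5 of the way through the cycle: age 0.5 × 29.53 = 14.765 d.
Already past this cycle's full moon; the next is at 14.765 + 29.53 = 44.295 d, so 44.295 − 26 = 18.295 days.

18.3 days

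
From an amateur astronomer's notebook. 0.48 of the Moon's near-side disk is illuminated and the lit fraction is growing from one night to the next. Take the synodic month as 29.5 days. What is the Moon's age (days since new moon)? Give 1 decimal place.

7.2 days

From f = (1 − cos θ)/2: cos θ = 1 − 2×0.48 = 0.040; arccos → 87.7°.
The Moon is waxing (0°–180°), so θ = 87.7° directly.
That fraction of the synodic month is 87.7/360 × 29.5 d ≈ 7.19 d.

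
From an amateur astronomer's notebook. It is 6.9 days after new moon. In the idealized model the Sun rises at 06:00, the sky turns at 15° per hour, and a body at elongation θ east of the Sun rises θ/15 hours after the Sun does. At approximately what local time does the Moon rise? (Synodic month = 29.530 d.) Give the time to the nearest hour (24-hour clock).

Elongation θ = 360° × 6.9/29.530 ≈ 84.1°.
At 15° of sky rotation per hour, 84.1° corresponds to a 5.61 h lag.
06:00 + 5.61 h ≈ 11:36 → 12:00 to the nearest hour.

12:00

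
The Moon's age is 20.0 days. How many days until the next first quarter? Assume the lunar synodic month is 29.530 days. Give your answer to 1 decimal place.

16.9 days

First quarter occurs at elongation 90°, i.e. at age 29.530 × 90/360 = 7.383 d.
This lunation's first quarter (7.383 d) has passed, so add one period: 36.913 − 20.0 = 16.913 days.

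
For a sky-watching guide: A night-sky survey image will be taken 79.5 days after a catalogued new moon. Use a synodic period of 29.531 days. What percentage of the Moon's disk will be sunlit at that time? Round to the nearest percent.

Reduce mod P: 79.5 − 2×29.531 = 20.44 d into the current lunation.
The Moon has covered 20.44/29.531 of its cycle, so θ ≈ 360° × 20.44/29.531 = 249.2°.
With cos θ = (-0.356), the lit fraction is (1 − (-0.356))/2 ≈ 0.678, so 68%.

68%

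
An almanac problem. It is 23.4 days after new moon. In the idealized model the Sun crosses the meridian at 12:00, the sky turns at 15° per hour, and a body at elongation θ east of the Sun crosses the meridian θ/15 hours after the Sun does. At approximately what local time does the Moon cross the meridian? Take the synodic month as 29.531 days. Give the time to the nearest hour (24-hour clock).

Phase angle: θ = 360°·(23.4 d)/(29.531 d) = 285.3°.
Delay after the Sun = 285.3° / (15°/h) ≈ 19.02 h.
12:00 + 19.02 h ≈ 07:01 → 07:00 to the nearest hour.

07:00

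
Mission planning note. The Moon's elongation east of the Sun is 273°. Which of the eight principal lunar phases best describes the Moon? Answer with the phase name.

The last quarter sector spans roughly 248°–292°; 273° falls inside it.

last quarter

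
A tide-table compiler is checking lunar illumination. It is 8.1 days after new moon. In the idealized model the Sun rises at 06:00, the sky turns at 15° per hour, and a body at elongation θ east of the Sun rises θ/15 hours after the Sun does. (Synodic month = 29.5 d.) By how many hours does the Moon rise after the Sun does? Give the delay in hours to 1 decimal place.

Phase angle: θ = 360°·(8.1 d)/(29.5 d) = 98.8°.
The Moon trails the Sun by θ/15 = 98.8/15 ≈ 6.59 hours.
So the Moon rises 6.59 h after the Sun.

6.6 h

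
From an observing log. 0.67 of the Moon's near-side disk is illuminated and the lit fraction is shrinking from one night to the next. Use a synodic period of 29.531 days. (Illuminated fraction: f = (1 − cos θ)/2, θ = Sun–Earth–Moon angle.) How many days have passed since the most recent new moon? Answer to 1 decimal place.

cos θ = 1 − 2f = -0.340, giving a principal value of 109.9°.
Waning ⇒ past full, so θ = 360° − 109.9° = 250.1°.
At 360°/29.531 d per day, 250.1° corresponds to 20.52 days.

20.5 days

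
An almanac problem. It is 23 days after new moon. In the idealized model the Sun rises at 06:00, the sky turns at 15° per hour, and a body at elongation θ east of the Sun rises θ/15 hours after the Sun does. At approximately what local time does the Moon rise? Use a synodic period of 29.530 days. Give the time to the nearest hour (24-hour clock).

Elongation θ = 360° × 23/29.530 ≈ 280.4°.
At 15° of sky rotation per hour, 280.4° corresponds to a 18.69 h lag.
06:00 + 18.69 h ≈ 00:42 → 01:00 to the nearest hour.

01:00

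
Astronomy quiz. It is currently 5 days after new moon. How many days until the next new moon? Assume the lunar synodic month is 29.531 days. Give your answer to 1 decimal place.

24.5 days

The next new moon completes the synodic month: 29.531 − 5 = 24.531 days.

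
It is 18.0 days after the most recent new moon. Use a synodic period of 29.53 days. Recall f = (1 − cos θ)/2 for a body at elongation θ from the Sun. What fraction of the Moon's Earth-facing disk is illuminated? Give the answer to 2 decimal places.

0.89

The Moon has covered 18.0/29.53 of its cycle, so θ ≈ 360° × 18.0/29.53 = 219.4°.
Illuminated fraction = (1 − cos 219.4°)/2 = (1 − (-0.772))/2 ≈ 0.886.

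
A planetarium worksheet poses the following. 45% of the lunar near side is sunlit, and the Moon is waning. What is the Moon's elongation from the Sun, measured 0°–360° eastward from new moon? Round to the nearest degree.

276°

From f = (1 − cos θ)/2: cos θ = 1 − 2×0.45 = 0.100; arccos → 84.3°.
Waning ⇒ past full, so θ = 360° − 84.3° = 275.7°.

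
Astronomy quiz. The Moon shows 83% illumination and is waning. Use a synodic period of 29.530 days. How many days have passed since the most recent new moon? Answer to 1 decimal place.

18.8 days

Invert f = (1 − cos θ)/2 to get cos θ = 1 − 2(0.83) = -0.660, hence θ₀ = arccos -0.660 = 131.3°.
Since the Moon is past full (waning), take the reflex angle: θ = 360° − 131.3° = 228.7°.
Age = 29.530 × 228.7°/360° ≈ 18.76 days.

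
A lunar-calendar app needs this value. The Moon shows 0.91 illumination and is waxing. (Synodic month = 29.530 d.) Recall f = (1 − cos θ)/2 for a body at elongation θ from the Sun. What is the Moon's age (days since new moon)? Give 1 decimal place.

11.9 days

Invert f = (1 − cos θ)/2 to get cos θ = 1 − 2(0.91) = -0.820, hence θ₀ = arccos -0.820 = 145.1°.
Waxing ⇒ before full, so θ = 145.1°.
Age = 29.530 × 145.1°/360° ≈ 11.90 days.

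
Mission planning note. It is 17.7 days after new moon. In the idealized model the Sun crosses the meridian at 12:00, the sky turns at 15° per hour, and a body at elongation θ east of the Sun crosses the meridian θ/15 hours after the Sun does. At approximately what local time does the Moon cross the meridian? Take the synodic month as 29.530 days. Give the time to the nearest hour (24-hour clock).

02:00

The Moon has covered 17.7/29.530 of its cycle, so θ ≈ 360° × 17.7/29.530 = 215.8°.
At 15° of sky rotation per hour, 215.8° corresponds to a 14.39 h lag.
12:00 + 14.39 h ≈ 02:23 → 02:00 to the nearest hour.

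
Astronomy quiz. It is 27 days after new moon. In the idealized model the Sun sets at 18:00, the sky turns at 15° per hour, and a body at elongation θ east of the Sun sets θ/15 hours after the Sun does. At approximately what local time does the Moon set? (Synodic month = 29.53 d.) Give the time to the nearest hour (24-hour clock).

The Moon has covered 27/29.53 of its cycle, so θ ≈ 360° × 27/29.53 = 329.2°.
Delay after the Sun = 329.2° / (15°/h) ≈ 21.94 h.
18:00 + 21.94 h ≈ 15:57 → 16:00 to the nearest hour.

16:00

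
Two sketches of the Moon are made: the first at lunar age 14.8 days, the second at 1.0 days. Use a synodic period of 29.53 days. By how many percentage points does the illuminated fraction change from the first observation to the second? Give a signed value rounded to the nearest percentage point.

θ₁ = 360° × 14.8/29.53 = 180.4°, f₁ = (1 − cos θ₁)/2 = 1.000.
θ₂ = 360° × 1.0/29.53 = 12.2°, f₂ = (1 − cos θ₂)/2 = 0.011.
Change = f₂ − f₁ = -0.989 → -99 percentage points.

-99 percentage points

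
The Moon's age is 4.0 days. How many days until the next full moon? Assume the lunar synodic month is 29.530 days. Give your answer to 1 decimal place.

10.8 days

Full moon occurs at elongation 180°, i.e. at age 29.530 × 180/360 = 14.765 d.
So 10.765 days remain (14.765 − 4.0).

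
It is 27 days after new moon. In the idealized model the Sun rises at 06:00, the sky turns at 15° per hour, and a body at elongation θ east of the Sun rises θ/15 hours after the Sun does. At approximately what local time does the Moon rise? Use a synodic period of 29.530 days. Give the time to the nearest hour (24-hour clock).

04:00

Elongation θ = 360° × 27/29.530 ≈ 329.2°.
The Moon trails the Sun by θ/15 = 329.2/15 ≈ 21.94 hours.
06:00 + 21.94 h ≈ 03:57 → 04:00 to the nearest hour.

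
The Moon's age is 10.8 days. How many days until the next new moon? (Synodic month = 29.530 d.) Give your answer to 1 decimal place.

18.7 days

The next new moon completes the synodic month: 29.530 − 10.8 = 18.730 days.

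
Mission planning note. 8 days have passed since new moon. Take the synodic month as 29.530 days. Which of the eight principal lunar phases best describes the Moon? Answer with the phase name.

θ ≈ 360° × 8/29.530 = 98°, which falls in the first quarter sector.

first quarter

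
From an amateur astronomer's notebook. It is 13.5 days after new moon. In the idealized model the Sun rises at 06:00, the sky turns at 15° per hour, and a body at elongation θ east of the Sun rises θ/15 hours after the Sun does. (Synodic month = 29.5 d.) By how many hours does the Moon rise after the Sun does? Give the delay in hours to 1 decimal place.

Elongation θ = 360° × 13.5/29.5 ≈ 164.7°.
At 15° of sky rotation per hour, 164.7° corresponds to a 10.98 h lag.
So the Moon rises 10.98 h after the Sun.

11.0 h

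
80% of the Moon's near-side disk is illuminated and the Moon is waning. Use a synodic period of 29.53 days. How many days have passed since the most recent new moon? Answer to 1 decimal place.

19.1 days

cos θ = 1 − 2f = -0.600, giving a principal value of 126.9°.
Since the Moon is past full (waning), take the reflex angle: θ = 360° − 126.9° = 233.1°.
At 360°/29.53 d per day, 233.1° corresponds to 19.12 days.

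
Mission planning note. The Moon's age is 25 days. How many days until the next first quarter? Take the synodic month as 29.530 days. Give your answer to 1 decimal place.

First quarter is 0.25 of the way through the cycle: age 0.25 × 29.530 = 7.383 d.
Already past this cycle's first quarter; the next is at 7.383 + 29.530 = 36.913 d, so 36.913 − 25 = 11.913 days.

11.9 days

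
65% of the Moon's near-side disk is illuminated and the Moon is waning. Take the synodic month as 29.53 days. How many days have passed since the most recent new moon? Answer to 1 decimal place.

20.7 days

Invert f = (1 − cos θ)/2 to get cos θ = 1 − 2(0.65) = -0.300, hence θ₀ = arccos -0.300 = 107.5°.
Since the Moon is past full (waning), take the reflex angle: θ = 360° − 107.5° = 252.5°.
At 360°/29.53 d per day, 252.5° corresponds to 20.72 days.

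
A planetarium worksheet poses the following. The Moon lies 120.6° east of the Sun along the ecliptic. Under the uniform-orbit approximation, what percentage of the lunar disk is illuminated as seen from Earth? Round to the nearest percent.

75%

cos 120.6° = (-0.509), so f = (1 − (-0.509))/2 = 0.755, i.e. 75%.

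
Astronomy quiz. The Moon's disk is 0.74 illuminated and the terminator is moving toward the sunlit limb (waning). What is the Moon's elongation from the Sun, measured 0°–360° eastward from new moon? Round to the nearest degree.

241°

From f = (1 − cos θ)/2: cos θ = 1 − 2×0.74 = -0.480; arccos → 118.7°.
Since the Moon is past full (waning), take the reflex angle: θ = 360° − 118.7° = 241.3°.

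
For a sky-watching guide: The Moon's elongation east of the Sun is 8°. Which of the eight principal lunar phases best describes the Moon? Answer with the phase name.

new moon

8° lies in the new moon sector of the 8-phase cycle.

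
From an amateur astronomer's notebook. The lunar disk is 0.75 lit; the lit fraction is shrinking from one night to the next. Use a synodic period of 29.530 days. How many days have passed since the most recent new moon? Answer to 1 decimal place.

cos θ = 1 − 2f = -0.500, giving a principal value of 120.0°.
A waning Moon lies in 180°–360°, so θ = 360° − 120.0° = 240.0°.
At 360°/29.530 d per day, 240.0° corresponds to 19.69 days.

19.7 days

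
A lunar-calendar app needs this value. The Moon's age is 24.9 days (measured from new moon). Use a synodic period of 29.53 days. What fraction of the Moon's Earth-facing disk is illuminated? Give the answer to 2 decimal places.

Elongation θ = 360° × 24.9/29.53 ≈ 303.6°.
Illuminated fraction = (1 − cos 303.6°)/2 = (1 − 0.553)/2 ≈ 0.224.

0.22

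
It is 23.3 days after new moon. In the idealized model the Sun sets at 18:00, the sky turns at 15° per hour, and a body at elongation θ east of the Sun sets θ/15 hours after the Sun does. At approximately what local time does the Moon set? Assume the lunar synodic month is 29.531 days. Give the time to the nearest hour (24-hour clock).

13:00

The Moon has covered 23.3/29.531 of its cycle, so θ ≈ 360° × 23.3/29.531 = 284.0°.
The Moon trails the Sun by θ/15 = 284.0/15 ≈ 18.94 hours.
18:00 + 18.94 h ≈ 12:56 → 13:00 to the nearest hour.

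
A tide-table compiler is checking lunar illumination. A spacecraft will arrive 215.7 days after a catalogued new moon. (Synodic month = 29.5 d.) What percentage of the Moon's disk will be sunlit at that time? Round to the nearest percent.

Reduce mod P: 215.7 − 7×29.5 = 9.20 d into the current lunation.
Elongation θ = 360° × 9.20/29.5 ≈ 112.3°.
Illuminated fraction = (1 − cos 112.3°)/2 = (1 − (-0.379))/2 ≈ 0.689, so 69%.

69%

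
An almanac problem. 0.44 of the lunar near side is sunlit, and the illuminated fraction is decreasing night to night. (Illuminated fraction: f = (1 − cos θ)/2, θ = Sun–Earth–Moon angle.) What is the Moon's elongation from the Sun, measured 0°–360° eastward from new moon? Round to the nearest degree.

Invert f = (1 − cos θ)/2 to get cos θ = 1 − 2(0.44) = 0.120, hence θ₀ = arccos 0.120 = 83.1°.
Since the Moon is past full (waning), take the reflex angle: θ = 360° − 83.1° = 276.9°.

277°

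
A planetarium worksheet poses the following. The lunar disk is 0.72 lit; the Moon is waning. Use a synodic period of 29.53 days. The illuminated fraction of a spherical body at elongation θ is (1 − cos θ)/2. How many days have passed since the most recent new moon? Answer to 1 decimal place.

From f = (1 − cos θ)/2: cos θ = 1 − 2×0.72 = -0.440; arccos → 116.1°.
A waning Moon lies in 180°–360°, so θ = 360° − 116.1° = 243.9°.
Age = 29.53 × 243.9°/360° ≈ 20.01 days.

20.0 days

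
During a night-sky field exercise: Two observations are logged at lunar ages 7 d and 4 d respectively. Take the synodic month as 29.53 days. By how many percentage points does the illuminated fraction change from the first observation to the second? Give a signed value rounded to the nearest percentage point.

-29 pp

First observation: θ = 360°·7/29.53 = 85.3°, so f = 0.459.
Second observation: θ = 48.8°, f = 0.170.
Δf = 0.170 − 0.459 = -0.289, i.e. -29 pp.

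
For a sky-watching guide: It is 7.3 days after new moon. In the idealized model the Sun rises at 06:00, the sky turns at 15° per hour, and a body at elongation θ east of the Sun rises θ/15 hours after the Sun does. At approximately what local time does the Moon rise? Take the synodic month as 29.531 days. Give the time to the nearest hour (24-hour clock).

Phase angle: θ = 360°·(7.3 d)/(29.531 d) = 89.0°.
Delay after the Sun = 89.0° / (15°/h) ≈ 5.93 h.
06:00 + 5.93 h ≈ 11:56 → 12:00 to the nearest hour.

12:00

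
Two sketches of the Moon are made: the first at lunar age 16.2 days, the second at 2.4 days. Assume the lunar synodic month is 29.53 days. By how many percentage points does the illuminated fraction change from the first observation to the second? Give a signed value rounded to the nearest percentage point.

First observation: θ = 360°·16.2/29.53 = 197.5°, so f = 0.977.
Second observation: θ = 29.3°, f = 0.064.
Δf = 0.064 − 0.977 = -0.913, i.e. -91 pp.

-91 percentage points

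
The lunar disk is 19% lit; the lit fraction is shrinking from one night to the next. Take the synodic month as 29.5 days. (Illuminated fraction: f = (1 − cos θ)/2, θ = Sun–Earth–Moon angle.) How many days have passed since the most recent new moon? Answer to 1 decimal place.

25.3 days

Invert f = (1 − cos θ)/2 to get cos θ = 1 − 2(0.19) = 0.620, hence θ₀ = arccos 0.620 = 51.7°.
Waning ⇒ past full, so θ = 360° − 51.7° = 308.3°.
Age = 29.5 × 308.3°/360° ≈ 25.26 days.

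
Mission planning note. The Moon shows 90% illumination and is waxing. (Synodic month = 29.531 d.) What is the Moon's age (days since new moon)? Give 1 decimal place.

11.7 days

From f = (1 − cos θ)/2: cos θ = 1 − 2×0.90 = -0.800; arccos → 143.1°.
Waxing ⇒ before full, so θ = 143.1°.
That fraction of the synodic month is 143.1/360 × 29.531 d ≈ 11.74 d.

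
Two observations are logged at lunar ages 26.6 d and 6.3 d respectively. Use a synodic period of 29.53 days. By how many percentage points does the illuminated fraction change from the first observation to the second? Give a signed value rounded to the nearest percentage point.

+29 percentage points

θ₁ = 360° × 26.6/29.53 = 324.3°, f₁ = (1 − cos θ₁)/2 = 0.094.
θ₂ = 360° × 6.3/29.53 = 76.8°, f₂ = (1 − cos θ₂)/2 = 0.386.
Change = f₂ − f₁ = +0.292 → +29 percentage points.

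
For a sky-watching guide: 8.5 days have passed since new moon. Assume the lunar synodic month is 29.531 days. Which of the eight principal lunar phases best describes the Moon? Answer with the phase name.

θ ≈ 360° × 8.5/29.531 = 104°, which falls in the first quarter sector.

first quarter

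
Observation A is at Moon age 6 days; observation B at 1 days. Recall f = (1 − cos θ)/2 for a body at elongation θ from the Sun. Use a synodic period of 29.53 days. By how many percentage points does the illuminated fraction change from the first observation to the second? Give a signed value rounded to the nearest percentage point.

θ₁ = 360° × 6/29.53 = 73.1°, f₁ = (1 − cos θ₁)/2 = 0.355.
θ₂ = 360° × 1/29.53 = 12.2°, f₂ = (1 − cos θ₂)/2 = 0.011.
Change = f₂ − f₁ = -0.344 → -34 percentage points.

-34 percentage points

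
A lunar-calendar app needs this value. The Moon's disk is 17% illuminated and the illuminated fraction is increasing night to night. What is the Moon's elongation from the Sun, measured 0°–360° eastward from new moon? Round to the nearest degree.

49°

cos θ = 1 − 2f = 0.660, giving a principal value of 48.7°.
Before full moon the principal value applies: θ = 48.7°.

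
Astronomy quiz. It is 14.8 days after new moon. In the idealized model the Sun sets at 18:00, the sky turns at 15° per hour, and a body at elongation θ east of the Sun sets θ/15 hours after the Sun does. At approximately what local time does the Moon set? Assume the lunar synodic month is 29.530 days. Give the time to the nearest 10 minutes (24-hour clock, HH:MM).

The Moon has covered 14.8/29.530 of its cycle, so θ ≈ 360° × 14.8/29.530 = 180.4°.
Delay after the Sun = 180.4° / (15°/h) ≈ 12.03 h.
18:00 + 12.028 h ≈ 06:02 → 06:00 to the nearest ten minutes.

06:00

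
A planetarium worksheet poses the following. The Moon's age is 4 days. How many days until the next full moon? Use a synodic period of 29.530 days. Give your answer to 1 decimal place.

10.8 days

Full moon occurs at elongation 180°, i.e. at age 29.530 × 180/360 = 14.765 d.
That is 14.765 − 4 = 10.765 days ahead.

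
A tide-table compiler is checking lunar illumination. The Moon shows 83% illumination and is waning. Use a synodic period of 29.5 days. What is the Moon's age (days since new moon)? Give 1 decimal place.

18.7 days

cos θ = 1 − 2f = -0.660, giving a principal value of 131.3°.
A waning Moon lies in 180°–360°, so θ = 360° − 131.3° = 228.7°.
Age = 29.5 × 228.7°/360° ≈ 18.74 days.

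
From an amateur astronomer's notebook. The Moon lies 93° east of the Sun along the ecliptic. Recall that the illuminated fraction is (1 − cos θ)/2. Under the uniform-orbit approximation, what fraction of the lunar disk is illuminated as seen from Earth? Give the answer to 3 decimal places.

0.526

f = (1 − cos 93°)/2 = (1 − (-0.052))/2 ≈ 0.526.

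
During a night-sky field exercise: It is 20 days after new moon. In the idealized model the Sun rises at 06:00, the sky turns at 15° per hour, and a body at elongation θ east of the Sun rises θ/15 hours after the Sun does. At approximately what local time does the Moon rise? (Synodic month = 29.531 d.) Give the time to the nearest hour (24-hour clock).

Elongation θ = 360° × 20/29.531 ≈ 243.8°.
At 15° of sky rotation per hour, 243.8° corresponds to a 16.25 h lag.
06:00 + 16.25 h ≈ 22:15 → 22:00 to the nearest hour.

22:00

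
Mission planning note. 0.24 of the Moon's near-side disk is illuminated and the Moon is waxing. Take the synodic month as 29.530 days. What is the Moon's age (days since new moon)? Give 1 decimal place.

cos θ = 1 − 2f = 0.520, giving a principal value of 58.7°.
Before full moon the principal value applies: θ = 58.7°.
That fraction of the synodic month is 58.7/360 × 29.530 d ≈ 4.81 d.

4.8 days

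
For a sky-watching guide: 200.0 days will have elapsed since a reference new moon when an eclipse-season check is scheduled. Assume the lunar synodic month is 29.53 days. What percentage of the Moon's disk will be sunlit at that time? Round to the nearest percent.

43%

Reduce mod P: 200.0 − 6×29.53 = 22.82 d into the current lunation.
Elongation θ = 360° × 22.82/29.53 ≈ 278.2°.
With cos θ = 0.143, the lit fraction is (1 − 0.143)/2 ≈ 0.429, so 43%.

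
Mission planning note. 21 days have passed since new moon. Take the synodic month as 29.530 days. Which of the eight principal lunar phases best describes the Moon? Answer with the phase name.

At 21/29.530 of the cycle, θ ≈ 256° — the last quarter range.

last quarter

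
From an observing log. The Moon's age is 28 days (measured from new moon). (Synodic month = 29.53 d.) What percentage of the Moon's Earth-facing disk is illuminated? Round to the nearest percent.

3%

The Moon has covered 28/29.53 of its cycle, so θ ≈ 360° × 28/29.53 = 341.3°.
With cos θ = 0.947, the lit fraction is (1 − 0.947)/2 ≈ 0.026, so 3%.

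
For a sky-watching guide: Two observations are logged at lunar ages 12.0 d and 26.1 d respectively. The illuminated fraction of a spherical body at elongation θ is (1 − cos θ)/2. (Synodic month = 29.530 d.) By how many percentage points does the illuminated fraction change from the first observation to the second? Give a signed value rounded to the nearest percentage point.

-79 percentage points

First observation: θ = 360°·12.0/29.530 = 146.3°, so f = 0.916.
Second observation: θ = 318.2°, f = 0.127.
Δf = 0.127 − 0.916 = -0.789, i.e. -79 pp.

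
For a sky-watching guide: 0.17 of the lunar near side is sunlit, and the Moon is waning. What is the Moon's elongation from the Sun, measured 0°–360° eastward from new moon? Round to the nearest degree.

311°

From f = (1 − cos θ)/2: cos θ = 1 − 2×0.17 = 0.660; arccos → 48.7°.
A waning Moon lies in 180°–360°, so θ = 360° − 48.7° = 311.3°.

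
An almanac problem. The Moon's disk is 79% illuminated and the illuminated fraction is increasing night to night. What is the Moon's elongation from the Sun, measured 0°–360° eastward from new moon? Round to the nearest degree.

125°

From f = (1 − cos θ)/2: cos θ = 1 − 2×0.79 = -0.580; arccos → 125.5°.
Before full moon the principal value applies: θ = 125.5°.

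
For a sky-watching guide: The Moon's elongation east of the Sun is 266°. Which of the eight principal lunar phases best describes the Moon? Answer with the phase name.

last quarter

The last quarter sector spans roughly 248°–292°; 266° falls inside it.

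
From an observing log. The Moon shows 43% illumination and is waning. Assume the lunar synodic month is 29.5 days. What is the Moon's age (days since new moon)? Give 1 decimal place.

22.8 days

Invert f = (1 − cos θ)/2 to get cos θ = 1 − 2(0.43) = 0.140, hence θ₀ = arccos 0.140 = 82.0°.
Since the Moon is past full (waning), take the reflex angle: θ = 360° − 82.0° = 278.0°.
At 360°/29.5 d per day, 278.0° corresponds to 22.78 days.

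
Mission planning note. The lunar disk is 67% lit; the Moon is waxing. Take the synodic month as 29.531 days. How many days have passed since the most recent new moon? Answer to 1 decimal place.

cos θ = 1 − 2f = -0.340, giving a principal value of 109.9°.
The Moon is waxing (0°–180°), so θ = 109.9° directly.
At 360°/29.531 d per day, 109.9° corresponds to 9.01 days.

9.0 days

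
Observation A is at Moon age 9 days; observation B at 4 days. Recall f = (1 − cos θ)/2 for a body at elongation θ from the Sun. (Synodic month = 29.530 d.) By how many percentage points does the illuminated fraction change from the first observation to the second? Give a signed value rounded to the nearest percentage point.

First observation: θ = 360°·9/29.530 = 109.7°, so f = 0.669.
Second observation: θ = 48.8°, f = 0.170.
Δf = 0.170 − 0.669 = -0.498, i.e. -50 pp.

-50 pp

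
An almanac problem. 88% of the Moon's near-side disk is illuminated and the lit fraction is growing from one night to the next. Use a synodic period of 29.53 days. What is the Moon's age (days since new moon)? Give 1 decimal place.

11.4 days

cos θ = 1 − 2f = -0.760, giving a principal value of 139.5°.
The Moon is waxing (0°–180°), so θ = 139.5° directly.
That fraction of the synodic month is 139.5/360 × 29.53 d ≈ 11.44 d.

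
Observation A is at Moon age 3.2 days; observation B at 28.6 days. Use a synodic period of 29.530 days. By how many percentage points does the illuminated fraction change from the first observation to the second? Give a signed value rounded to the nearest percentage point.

First observation: θ = 360°·3.2/29.530 = 39.0°, so f = 0.111.
Second observation: θ = 348.7°, f = 0.010.
Δf = 0.010 − 0.111 = -0.102, i.e. -10 pp.

-10 percentage points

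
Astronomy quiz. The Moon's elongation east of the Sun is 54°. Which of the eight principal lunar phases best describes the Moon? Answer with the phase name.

waxing crescent

54° lies in the waxing crescent sector of the 8-phase cycle.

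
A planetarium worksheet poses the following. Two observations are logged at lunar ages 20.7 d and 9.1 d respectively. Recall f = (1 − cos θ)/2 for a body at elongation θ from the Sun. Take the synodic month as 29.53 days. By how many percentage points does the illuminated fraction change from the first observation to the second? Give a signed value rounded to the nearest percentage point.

θ₁ = 360° × 20.7/29.53 = 252.4°, f₁ = (1 − cos θ₁)/2 = 0.652.
θ₂ = 360° × 9.1/29.53 = 110.9°, f₂ = (1 − cos θ₂)/2 = 0.679.
Change = f₂ − f₁ = +0.027 → +3 percentage points.

+3 percentage points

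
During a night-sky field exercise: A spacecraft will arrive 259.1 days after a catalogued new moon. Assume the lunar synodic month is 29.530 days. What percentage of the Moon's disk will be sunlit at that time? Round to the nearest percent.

259.1/29.530 = 8.774 lunations, so 8 complete cycles and 22.86 d into the next.
Elongation θ = 360° × 22.86/29.530 ≈ 278.7°.
cos 278.7° = 0.151, so f = (1 − 0.151)/2 = 0.424, so 42%.

42%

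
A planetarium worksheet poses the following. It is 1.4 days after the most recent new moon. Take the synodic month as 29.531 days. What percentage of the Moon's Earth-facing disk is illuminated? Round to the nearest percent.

2%

The Moon has covered 1.4/29.531 of its cycle, so θ ≈ 360° × 1.4/29.531 = 17.1°.
cos 17.1° = 0.956, so f = (1 − 0.956)/2 = 0.022, so 2%.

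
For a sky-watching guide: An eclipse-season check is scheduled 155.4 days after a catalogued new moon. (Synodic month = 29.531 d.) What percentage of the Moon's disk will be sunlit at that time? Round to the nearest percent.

54%

155.4/29.531 = 5.262 lunations, so 5 complete cycles and 7.75 d into the next.
Elongation θ = 360° × 7.75/29.531 ≈ 94.4°.
With cos θ = (-0.077), the lit fraction is (1 − (-0.077))/2 ≈ 0.538, so 54%.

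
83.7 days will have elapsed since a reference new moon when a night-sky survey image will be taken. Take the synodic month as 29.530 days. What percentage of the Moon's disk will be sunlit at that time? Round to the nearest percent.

Reduce mod P: 83.7 − 2×29.530 = 24.64 d into the current lunation.
Elongation θ = 360° × 24.64/29.530 ≈ 300.4°.
cos 300.4° = 0.506, so f = (1 − 0.506)/2 = 0.247, so 25%.

25%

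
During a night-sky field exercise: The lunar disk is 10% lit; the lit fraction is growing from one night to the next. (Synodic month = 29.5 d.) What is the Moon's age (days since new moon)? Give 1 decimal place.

3.0 days

Invert f = (1 − cos θ)/2 to get cos θ = 1 − 2(0.10) = 0.800, hence θ₀ = arccos 0.800 = 36.9°.
Waxing ⇒ before full, so θ = 36.9°.
That fraction of the synodic month is 36.9/360 × 29.5 d ≈ 3.02 d.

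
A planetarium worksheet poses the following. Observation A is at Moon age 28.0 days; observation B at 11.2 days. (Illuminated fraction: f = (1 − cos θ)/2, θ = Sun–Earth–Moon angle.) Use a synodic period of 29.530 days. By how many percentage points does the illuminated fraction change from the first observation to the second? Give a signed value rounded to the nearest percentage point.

θ₁ = 360° × 28.0/29.530 = 341.3°, f₁ = (1 − cos θ₁)/2 = 0.026.
θ₂ = 360° × 11.2/29.530 = 136.5°, f₂ = (1 − cos θ₂)/2 = 0.863.
Change = f₂ − f₁ = +0.837 → +84 percentage points.

+84 pp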